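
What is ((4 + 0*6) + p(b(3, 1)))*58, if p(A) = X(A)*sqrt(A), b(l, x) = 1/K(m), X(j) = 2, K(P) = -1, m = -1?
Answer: 232 + 116*I ≈ 232.0 + 116.0*I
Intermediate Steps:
b(l, x) = -1 (b(l, x) = 1/(-1) = -1)
p(A) = 2*sqrt(A)
((4 + 0*6) + p(b(3, 1)))*58 = ((4 + 0*6) + 2*sqrt(-1))*58 = ((4 + 0) + 2*I)*58 = (4 + 2*I)*58 = 232 + 116*I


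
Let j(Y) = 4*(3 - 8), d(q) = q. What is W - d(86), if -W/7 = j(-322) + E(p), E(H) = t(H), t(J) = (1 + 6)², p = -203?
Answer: -289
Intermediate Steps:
t(J) = 49 (t(J) = 7² = 49)
E(H) = 49
j(Y) = -20 (j(Y) = 4*(-5) = -20)
W = -203 (W = -7*(-20 + 49) = -7*29 = -203)
W - d(86) = -203 - 1*86 = -203 - 86 = -289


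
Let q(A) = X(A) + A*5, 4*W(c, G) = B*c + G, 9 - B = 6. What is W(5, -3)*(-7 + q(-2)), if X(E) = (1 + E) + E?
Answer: -60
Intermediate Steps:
B = 3 (B = 9 - 1*6 = 9 - 6 = 3)
W(c, G) = G/4 + 3*c/4 (W(c, G) = (3*c + G)/4 = (G + 3*c)/4 = G/4 + 3*c/4)
X(E) = 1 + 2*E
q(A) = 1 + 7*A (q(A) = (1 + 2*A) + A*5 = (1 + 2*A) + 5*A = 1 + 7*A)
W(5, -3)*(-7 + q(-2)) = ((¼)*(-3) + (¾)*5)*(-7 + (1 + 7*(-2))) = (-¾ + 15/4)*(-7 + (1 - 14)) = 3*(-7 - 13) = 3*(-20) = -60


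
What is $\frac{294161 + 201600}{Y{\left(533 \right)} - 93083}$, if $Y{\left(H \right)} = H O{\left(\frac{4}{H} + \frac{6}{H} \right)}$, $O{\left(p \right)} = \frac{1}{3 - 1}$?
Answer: $- \frac{141646}{26519} \approx -5.3413$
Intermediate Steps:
$O{\left(p \right)} = \frac{1}{2}$
$Y{\left(H \right)} = \frac{H}{2}$ ($Y{\left(H \right)} = H \frac{1}{2} = \frac{H}{2}$)
$\frac{294161 + 201600}{Y{\left(533 \right)} - 93083} = \frac{294161 + 201600}{\frac{1}{2} \cdot 533 - 93083} = \frac{495761}{\frac{533}{2} - 93083} = \frac{495761}{- \frac{185633}{2}} = 495761 \left(- \frac{2}{185633}\right) = - \frac{141646}{26519}$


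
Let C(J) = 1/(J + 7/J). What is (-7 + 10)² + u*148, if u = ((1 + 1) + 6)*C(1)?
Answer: 157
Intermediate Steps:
u = 1 (u = ((1 + 1) + 6)*(1/(7 + 1²)) = (2 + 6)*(1/(7 + 1)) = 8*(1/8) = 8*(1*(⅛)) = 8*(⅛) = 1)
(-7 + 10)² + u*148 = (-7 + 10)² + 1*148 = 3² + 148 = 9 + 148 = 157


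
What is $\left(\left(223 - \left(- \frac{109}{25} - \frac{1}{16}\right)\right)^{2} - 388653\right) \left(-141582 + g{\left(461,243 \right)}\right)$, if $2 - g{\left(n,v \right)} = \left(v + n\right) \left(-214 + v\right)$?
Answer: $\frac{2183265492958461}{40000} \approx 5.4582 \cdot 10^{10}$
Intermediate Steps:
$g{\left(n,v \right)} = 2 - \left(-214 + v\right) \left(n + v\right)$ ($g{\left(n,v \right)} = 2 - \left(v + n\right) \left(-214 + v\right) = 2 - \left(n + v\right) \left(-214 + v\right) = 2 - \left(-214 + v\right) \left(n + v\right)$)
$\left(\left(223 - \left(- \frac{109}{25} - \frac{1}{16}\right)\right)^{2} - 388653\right) \left(-141582 + g{\left(461,243 \right)}\right) = \left(\left(223 - \left(- \frac{109}{25} - \frac{1}{16}\right)\right)^{2} - 388653\right) \left(-141582 + \left(2 - 243^{2} + 214 \cdot 461 + 214 \cdot 243 - 461 \cdot 243\right)\right) = \left(\left(223 - - \frac{1769}{400}\right)^{2} - 388653\right) \left(-141582 + \left(2 - 59049 + 98654 + 52002 - 112023\right)\right) = \left(\left(223 + \left(\frac{109}{25} + \frac{1}{16}\right)\right)^{2} - 388653\right) \left(-141582 + \left(2 - 59049 + 98654 + 52002 - 112023\right)\right) = \left(\left(223 + \frac{1769}{400}\right)^{2} - 388653\right) \left(-141582 - 20414\right) = \left(\left(\frac{90969}{400}\right)^{2} - 388653\right) \left(-161996\right) = \left(\frac{8275358961}{160000} - 388653\right) \left(-161996\right) = \left(- \frac{53909121039}{160000}\right) \left(-161996\right) = \frac{2183265492958461}{40000}$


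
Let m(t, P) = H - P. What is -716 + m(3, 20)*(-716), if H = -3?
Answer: 15752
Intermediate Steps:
m(t, P) = -3 - P
-716 + m(3, 20)*(-716) = -716 + (-3 - 1*20)*(-716) = -716 + (-3 - 20)*(-716) = -716 - 23*(-716) = -716 + 16468 = 15752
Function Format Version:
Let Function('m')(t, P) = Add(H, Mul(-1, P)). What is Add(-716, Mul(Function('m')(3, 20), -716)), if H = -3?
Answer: 15752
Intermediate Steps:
Function('m')(t, P) = Add(-3, Mul(-1, P))
Add(-716, Mul(Function('m')(3, 20), -716)) = Add(-716, Mul(Add(-3, Mul(-1, 20)), -716)) = Add(-716, Mul(Add(-3, -20), -716)) = Add(-716, Mul(-23, -716)) = Add(-716, 16468) = 15752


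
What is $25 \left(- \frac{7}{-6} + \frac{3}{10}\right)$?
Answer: $\frac{110}{3} \approx 36.667$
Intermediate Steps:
$25 \left(- \frac{7}{-6} + \frac{3}{10}\right) = 25 \left(\left(-7\right) \left(- \frac{1}{6}\right) + 3 \cdot \frac{1}{10}\right) = 25 \left(\frac{7}{6} + \frac{3}{10}\right) = 25 \cdot \frac{22}{15} = \frac{110}{3}$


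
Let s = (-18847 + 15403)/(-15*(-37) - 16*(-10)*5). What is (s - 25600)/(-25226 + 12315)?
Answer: 34691444/17494405 ≈ 1.9830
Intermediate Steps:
s = -3444/1355 (s = -3444/(555 + 160*5) = -3444/(555 + 800) = -3444/1355 ≈ -2.5417)
(s - 25600)/(-25226 + 12315) = (-3444/1355 - 25600)/(-25226 + 12315) = -34691444/1355/(-12911) = -34691444/1355*(-1/12911) = 34691444/17494405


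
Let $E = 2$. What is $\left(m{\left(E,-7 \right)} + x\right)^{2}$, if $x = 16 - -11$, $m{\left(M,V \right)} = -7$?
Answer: $400$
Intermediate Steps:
$x = 27$ ($x = 16 + 11 = 27$)
$\left(m{\left(E,-7 \right)} + x\right)^{2} = \left(-7 + 27\right)^{2} = 20^{2} = 400$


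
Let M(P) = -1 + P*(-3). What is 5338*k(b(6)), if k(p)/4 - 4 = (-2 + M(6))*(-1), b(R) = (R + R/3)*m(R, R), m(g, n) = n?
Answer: 533800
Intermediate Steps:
M(P) = -1 - 3*P
b(R) = 4*R²/3 (b(R) = (R + R/3)*R = (4*R/3)*R = 4*R²/3)
k(p) = 100 (k(p) = 16 + 4*((-2 + (-1 - 3*6))*(-1)) = 16 + 4*((-2 + (-1 - 18))*(-1)) = 16 + 4*((-2 - 19)*(-1)) = 16 + 4*(-21*(-1)) = 16 + 4*21 = 16 + 84 = 100)
5338*k(b(6)) = 5338*100 = 533800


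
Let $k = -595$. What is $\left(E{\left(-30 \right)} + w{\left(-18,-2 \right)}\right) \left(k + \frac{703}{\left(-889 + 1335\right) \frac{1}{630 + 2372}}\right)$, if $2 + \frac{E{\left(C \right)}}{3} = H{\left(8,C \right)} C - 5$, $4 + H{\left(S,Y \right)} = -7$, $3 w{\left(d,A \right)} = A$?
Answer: $\frac{893304930}{223} \approx 4.0059 \cdot 10^{6}$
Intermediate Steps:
$w{\left(d,A \right)} = \frac{A}{3}$
$H{\left(S,Y \right)} = -11$ ($H{\left(S,Y \right)} = -4 - 7 = -11$)
$E{\left(C \right)} = -21 - 33 C$ ($E{\left(C \right)} = -6 + 3 \left(- 11 C - 5\right) = -6 + 3 \left(-5 - 11 C\right) = -6 - \left(15 + 33 C\right) = -21 - 33 C$)
$\left(E{\left(-30 \right)} + w{\left(-18,-2 \right)}\right) \left(k + \frac{703}{\left(-889 + 1335\right) \frac{1}{630 + 2372}}\right) = \left(\left(-21 - -990\right) + \frac{1}{3} \left(-2\right)\right) \left(-595 + \frac{703}{\left(-889 + 1335\right) \frac{1}{630 + 2372}}\right) = \left(\left(-21 + 990\right) - \frac{2}{3}\right) \left(-595 + \frac{703}{446 \cdot \frac{1}{3002}}\right) = \left(969 - \frac{2}{3}\right) \left(-595 + \frac{703}{446 \cdot \frac{1}{3002}}\right) = \frac{2905 \left(-595 + \frac{703}{\frac{223}{1501}}\right)}{3} = \frac{2905 \left(-595 + 703 \cdot \frac{1501}{223}\right)}{3} = \frac{2905 \left(-595 + \frac{1055203}{223}\right)}{3} = \frac{2905}{3} \cdot \frac{922518}{223} = \frac{893304930}{223}$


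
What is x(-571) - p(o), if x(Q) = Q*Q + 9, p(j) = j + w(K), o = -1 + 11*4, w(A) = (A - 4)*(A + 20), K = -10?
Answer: 326147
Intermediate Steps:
w(A) = (-4 + A)*(20 + A)
o = 43 (o = -1 + 44 = 43)
p(j) = -140 + j (p(j) = j + (-80 + (-10)**2 + 16*(-10)) = j + (-80 + 100 - 160) = j - 140 = -140 + j)
x(Q) = 9 + Q**2 (x(Q) = Q**2 + 9 = 9 + Q**2)
x(-571) - p(o) = (9 + (-571)**2) - (-140 + 43) = (9 + 326041) - 1*(-97) = 326050 + 97 = 326147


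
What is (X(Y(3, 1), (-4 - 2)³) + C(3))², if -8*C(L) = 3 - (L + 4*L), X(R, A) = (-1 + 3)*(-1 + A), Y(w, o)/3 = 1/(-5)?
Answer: 748225/4 ≈ 1.8706e+5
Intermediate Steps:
Y(w, o) = -⅗ (Y(w, o) = 3/(-5) = 3*(-⅕) = -⅗)
X(R, A) = -2 + 2*A (X(R, A) = 2*(-1 + A) = -2 + 2*A)
C(L) = -3/8 + 5*L/8 (C(L) = -(3 - (L + 4*L))/8 = -(3 - 5*L)/8 = -3/8 + 5*L/8)
(X(Y(3, 1), (-4 - 2)³) + C(3))² = ((-2 + 2*(-4 - 2)³) + (-3/8 + (5/8)*3))² = ((-2 + 2*(-6)³) + (-3/8 + 15/8))² = ((-2 + 2*(-216)) + 3/2)² = ((-2 - 432) + 3/2)² = (-434 + 3/2)² = (-865/2)² = 748225/4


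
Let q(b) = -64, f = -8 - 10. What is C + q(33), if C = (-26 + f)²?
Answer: 1872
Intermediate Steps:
f = -18
C = 1936 (C = (-26 - 18)² = (-44)² = 1936)
C + q(33) = 1936 - 64 = 1872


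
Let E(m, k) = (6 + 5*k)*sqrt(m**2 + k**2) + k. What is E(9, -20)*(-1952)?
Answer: 39040 + 183488*sqrt(481) ≈ 4.0632e+6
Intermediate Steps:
E(m, k) = k + sqrt(k**2 + m**2)*(6 + 5*k) (E(m, k) = (6 + 5*k)*sqrt(k**2 + m**2) + k = sqrt(k**2 + m**2)*(6 + 5*k) + k = k + sqrt(k**2 + m**2)*(6 + 5*k))
E(9, -20)*(-1952) = (-20 + 6*sqrt((-20)**2 + 9**2) + 5*(-20)*sqrt((-20)**2 + 9**2))*(-1952) = (-20 + 6*sqrt(400 + 81) + 5*(-20)*sqrt(400 + 81))*(-1952) = (-20 + 6*sqrt(481) + 5*(-20)*sqrt(481))*(-1952) = (-20 + 6*sqrt(481) - 100*sqrt(481))*(-1952) = (-20 - 94*sqrt(481))*(-1952) = 39040 + 183488*sqrt(481)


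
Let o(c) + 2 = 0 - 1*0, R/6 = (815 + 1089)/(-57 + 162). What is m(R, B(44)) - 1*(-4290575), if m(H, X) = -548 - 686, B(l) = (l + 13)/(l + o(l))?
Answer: 4289341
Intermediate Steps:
R = 544/5 (R = 6*((815 + 1089)/(-57 + 162)) = 6*(1904/105) = 6*(1904*(1/105)) = 6*(272/15) = 544/5 ≈ 108.80)
o(c) = -2 (o(c) = -2 + (0 - 1*0) = -2 + (0 + 0) = -2 + 0 = -2)
B(l) = (13 + l)/(-2 + l) (B(l) = (l + 13)/(l - 2) = (13 + l)/(-2 + l))
m(H, X) = -1234
m(R, B(44)) - 1*(-4290575) = -1234 - 1*(-4290575) = -1234 + 4290575 = 4289341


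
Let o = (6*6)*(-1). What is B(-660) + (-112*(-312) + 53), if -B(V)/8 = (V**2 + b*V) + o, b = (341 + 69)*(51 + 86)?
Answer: 293128085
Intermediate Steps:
o = -36 (o = 36*(-1) = -36)
b = 56170 (b = 410*137 = 56170)
B(V) = 288 - 449360*V - 8*V**2 (B(V) = -8*((V**2 + 56170*V) - 36) = -8*(-36 + V**2 + 56170*V) = 288 - 449360*V - 8*V**2)
B(-660) + (-112*(-312) + 53) = (288 - 449360*(-660) - 8*(-660)**2) + (-112*(-312) + 53) = (288 + 296577600 - 8*435600) + (34944 + 53) = (288 + 296577600 - 3484800) + 34997 = 293093088 + 34997 = 293128085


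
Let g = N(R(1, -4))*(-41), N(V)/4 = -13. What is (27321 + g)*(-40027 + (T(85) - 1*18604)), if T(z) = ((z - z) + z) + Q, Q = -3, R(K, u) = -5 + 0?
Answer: -1724443697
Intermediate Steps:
R(K, u) = -5
N(V) = -52 (N(V) = 4*(-13) = -52)
T(z) = -3 + z (T(z) = ((z - z) + z) - 3 = (0 + z) - 3 = z - 3 = -3 + z)
g = 2132 (g = -52*(-41) = 2132)
(27321 + g)*(-40027 + (T(85) - 1*18604)) = (27321 + 2132)*(-40027 + ((-3 + 85) - 1*18604)) = 29453*(-40027 + (82 - 18604)) = 29453*(-40027 - 18522) = 29453*(-58549) = -1724443697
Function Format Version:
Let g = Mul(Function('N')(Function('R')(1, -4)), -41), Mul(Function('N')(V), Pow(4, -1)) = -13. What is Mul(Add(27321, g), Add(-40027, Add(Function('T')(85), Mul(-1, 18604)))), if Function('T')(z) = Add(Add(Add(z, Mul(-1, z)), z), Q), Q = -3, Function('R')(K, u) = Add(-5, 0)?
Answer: -1724443697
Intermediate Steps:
Function('R')(K, u) = -5
Function('N')(V) = -52 (Function('N')(V) = Mul(4, -13) = -52)
Function('T')(z) = Add(-3, z) (Function('T')(z) = Add(Add(Add(z, Mul(-1, z)), z), -3) = Add(Add(0, z), -3) = Add(z, -3) = Add(-3, z))
g = 2132 (g = Mul(-52, -41) = 2132)
Mul(Add(27321, g), Add(-40027, Add(Function('T')(85), Mul(-1, 18604)))) = Mul(Add(27321, 2132), Add(-40027, Add(Add(-3, 85), Mul(-1, 18604)))) = Mul(29453, Add(-40027, Add(82, -18604))) = Mul(29453, Add(-40027, -18522)) = Mul(29453, -58549) = -1724443697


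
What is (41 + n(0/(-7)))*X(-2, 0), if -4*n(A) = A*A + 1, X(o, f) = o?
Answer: -163/2 ≈ -81.500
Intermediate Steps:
n(A) = -1/4 - A**2/4 (n(A) = -(A*A + 1)/4 = -(A**2 + 1)/4 = -(1 + A**2)/4 = -1/4 - A**2/4)
(41 + n(0/(-7)))*X(-2, 0) = (41 + (-1/4 - (0/(-7))**2/4))*(-2) = (41 + (-1/4 - (0*(-1/7))**2/4))*(-2) = (41 + (-1/4 - 1/4*0**2))*(-2) = (41 + (-1/4 - 1/4*0))*(-2) = (41 + (-1/4 + 0))*(-2) = (41 - 1/4)*(-2) = (163/4)*(-2) = -163/2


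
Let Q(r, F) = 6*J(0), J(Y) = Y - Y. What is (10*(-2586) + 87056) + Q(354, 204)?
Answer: 61196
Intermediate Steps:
J(Y) = 0
Q(r, F) = 0 (Q(r, F) = 6*0 = 0)
(10*(-2586) + 87056) + Q(354, 204) = (10*(-2586) + 87056) + 0 = (-25860 + 87056) + 0 = 61196 + 0 = 61196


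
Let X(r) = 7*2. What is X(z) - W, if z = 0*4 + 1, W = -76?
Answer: 90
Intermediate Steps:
z = 1 (z = 0 + 1 = 1)
X(r) = 14
X(z) - W = 14 - 1*(-76) = 14 + 76 = 90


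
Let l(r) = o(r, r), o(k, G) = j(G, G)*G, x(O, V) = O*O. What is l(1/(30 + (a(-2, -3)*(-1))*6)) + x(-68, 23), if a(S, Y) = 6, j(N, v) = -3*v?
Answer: 55487/12 ≈ 4623.9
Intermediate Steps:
x(O, V) = O²
o(k, G) = -3*G² (o(k, G) = (-3*G)*G = -3*G²)
l(r) = -3*r²
l(1/(30 + (a(-2, -3)*(-1))*6)) + x(-68, 23) = -3/(30 + (6*(-1))*6)² + (-68)² = -3/(30 - 6*6)² + 4624 = -3/(30 - 36)² + 4624 = -3*(1/(-6))² + 4624 = -3*(-⅙)² + 4624 = -3*1/36 + 4624 = -1/12 + 4624 = 55487/12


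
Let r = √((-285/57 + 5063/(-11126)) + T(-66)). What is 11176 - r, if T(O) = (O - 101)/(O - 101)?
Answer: 11176 - I*√551482442/11126 ≈ 11176.0 - 2.1107*I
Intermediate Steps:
T(O) = 1 (T(O) = (-101 + O)/(-101 + O) = 1)
r = I*√551482442/11126 (r = √((-285/57 + 5063/(-11126)) + 1) = √((-285*1/57 + 5063*(-1/11126)) + 1) = √((-5 - 5063/11126) + 1) = √(-60693/11126 + 1) = √(-49567/11126) = I*√551482442/11126 ≈ 2.1107*I)
11176 - r = 11176 - I*√551482442/11126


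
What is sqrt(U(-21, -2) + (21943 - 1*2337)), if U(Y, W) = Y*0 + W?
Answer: 26*sqrt(29) ≈ 140.01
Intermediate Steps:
U(Y, W) = W (U(Y, W) = 0 + W = W)
sqrt(U(-21, -2) + (21943 - 1*2337)) = sqrt(-2 + (21943 - 1*2337)) = sqrt(-2 + (21943 - 2337)) = sqrt(-2 + 19606) = sqrt(19604) = 26*sqrt(29)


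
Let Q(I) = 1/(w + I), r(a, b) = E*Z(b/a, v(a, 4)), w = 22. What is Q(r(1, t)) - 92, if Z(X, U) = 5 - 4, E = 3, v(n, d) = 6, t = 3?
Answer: -2299/25 ≈ -91.960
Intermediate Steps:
Z(X, U) = 1
r(a, b) = 3 (r(a, b) = 3*1 = 3)
Q(I) = 1/(22 + I)
Q(r(1, t)) - 92 = 1/(22 + 3) - 92 = 1/25 - 92 = -2299/25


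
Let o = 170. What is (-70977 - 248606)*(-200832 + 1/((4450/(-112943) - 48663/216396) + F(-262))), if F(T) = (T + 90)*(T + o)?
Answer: 162234315421988921691668/2527703548871 ≈ 6.4182e+10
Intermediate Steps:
F(T) = (90 + T)*(170 + T) (F(T) = (T + 90)*(T + 170) = (90 + T)*(170 + T))
(-70977 - 248606)*(-200832 + 1/((4450/(-112943) - 48663/216396) + F(-262))) = (-70977 - 248606)*(-200832 + 1/((4450/(-112943) - 48663/216396) + (15300 + (-262)² + 260*(-262)))) = -319583*(-200832 + 1/((4450*(-1/112943) - 48663*1/216396) + (15300 + 68644 - 68120))) = -319583*(-200832 + 1/((-4450/112943 - 5407/24044) + 15824)) = -319583*(-200832 + 1/(-717678601/2715601492 + 15824)) = -319583*(-200832 + 1/(42970960330807/2715601492)) = -319583*(-200832 + 2715601492/42970960330807) = -319583*(-8629943902441029932/42970960330807) = 162234315421988921691668/2527703548871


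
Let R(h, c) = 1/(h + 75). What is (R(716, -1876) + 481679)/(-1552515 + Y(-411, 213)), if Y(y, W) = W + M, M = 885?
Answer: -381008090/1227170847 ≈ -0.31048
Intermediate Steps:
R(h, c) = 1/(75 + h)
Y(y, W) = 885 + W (Y(y, W) = W + 885 = 885 + W)
(R(716, -1876) + 481679)/(-1552515 + Y(-411, 213)) = (1/(75 + 716) + 481679)/(-1552515 + (885 + 213)) = (1/791 + 481679)/(-1552515 + 1098) = (1/791 + 481679)/(-1551417) = (381008090/791)*(-1/1551417) = -381008090/1227170847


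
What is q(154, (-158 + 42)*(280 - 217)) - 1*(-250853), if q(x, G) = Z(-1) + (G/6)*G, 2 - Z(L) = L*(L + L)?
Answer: 9151997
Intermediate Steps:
Z(L) = 2 - 2*L² (Z(L) = 2 - L*(L + L) = 2 - L*2*L = 2 - 2*L²)
q(x, G) = G²/6 (q(x, G) = (2 - 2*(-1)²) + (G/6)*G = (2 - 2*1) + (G*(⅙))*G = (2 - 2) + (G/6)*G = 0 + G²/6 = G²/6)
q(154, (-158 + 42)*(280 - 217)) - 1*(-250853) = ((-158 + 42)*(280 - 217))²/6 - 1*(-250853) = (-116*63)²/6 + 250853 = (⅙)*(-7308)² + 250853 = (⅙)*53406864 + 250853 = 8901144 + 250853 = 9151997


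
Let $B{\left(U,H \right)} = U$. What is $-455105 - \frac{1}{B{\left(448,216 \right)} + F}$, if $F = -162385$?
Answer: $- \frac{73698338384}{161937} \approx -4.5511 \cdot 10^{5}$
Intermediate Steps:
$-455105 - \frac{1}{B{\left(448,216 \right)} + F} = -455105 - \frac{1}{448 - 162385} = -455105 - \frac{1}{-161937} = -455105 - - \frac{1}{161937} = -455105 + \frac{1}{161937} = - \frac{73698338384}{161937}$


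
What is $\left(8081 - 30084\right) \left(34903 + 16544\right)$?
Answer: $-1131988341$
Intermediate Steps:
$\left(8081 - 30084\right) \left(34903 + 16544\right) = \left(-22003\right) 51447 = -1131988341$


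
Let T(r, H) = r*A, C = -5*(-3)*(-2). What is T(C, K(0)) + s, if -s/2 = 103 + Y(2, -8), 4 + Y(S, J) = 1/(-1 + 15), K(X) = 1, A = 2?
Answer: -1807/7 ≈ -258.14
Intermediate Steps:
C = -30 (C = 15*(-2) = -30)
Y(S, J) = -55/14 (Y(S, J) = -4 + 1/(-1 + 15) = -4 + 1/14 = -55/14)
T(r, H) = 2*r (T(r, H) = r*2 = 2*r)
s = -1387/7 (s = -2*(103 - 55/14) = -2*1387/14 = -1387/7 ≈ -198.14)
T(C, K(0)) + s = 2*(-30) - 1387/7 = -60 - 1387/7 = -1807/7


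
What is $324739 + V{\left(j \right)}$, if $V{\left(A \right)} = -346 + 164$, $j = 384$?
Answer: $324557$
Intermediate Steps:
$V{\left(A \right)} = -182$
$324739 + V{\left(j \right)} = 324739 - 182 = 324557$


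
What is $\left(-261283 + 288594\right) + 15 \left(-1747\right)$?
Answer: $1106$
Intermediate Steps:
$\left(-261283 + 288594\right) + 15 \left(-1747\right) = 27311 - 26205 = 1106$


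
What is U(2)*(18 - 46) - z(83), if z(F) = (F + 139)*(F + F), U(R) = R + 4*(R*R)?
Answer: -37356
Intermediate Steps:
U(R) = R + 4*R**2
z(F) = 2*F*(139 + F) (z(F) = (139 + F)*(2*F) = 2*F*(139 + F))
U(2)*(18 - 46) - z(83) = (2*(1 + 4*2))*(18 - 46) - 2*83*(139 + 83) = (2*(1 + 8))*(-28) - 2*83*222 = (2*9)*(-28) - 1*36852 = 18*(-28) - 36852 = -504 - 36852 = -37356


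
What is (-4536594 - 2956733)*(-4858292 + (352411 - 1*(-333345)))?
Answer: 31266176667272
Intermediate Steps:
(-4536594 - 2956733)*(-4858292 + (352411 - 1*(-333345))) = -7493327*(-4858292 + (352411 + 333345)) = -7493327*(-4858292 + 685756) = -7493327*(-4172536) = 31266176667272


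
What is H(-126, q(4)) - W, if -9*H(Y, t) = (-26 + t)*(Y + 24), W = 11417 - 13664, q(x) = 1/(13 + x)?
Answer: 1953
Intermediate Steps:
W = -2247
H(Y, t) = -(-26 + t)*(24 + Y)/9 (H(Y, t) = -(-26 + t)*(Y + 24)/9 = -(-26 + t)*(24 + Y)/9)
H(-126, q(4)) - W = (208/3 - 8/(3*(13 + 4)) + (26/9)*(-126) - 1/9*(-126)/(13 + 4)) - 1*(-2247) = (208/3 - 8/3/17 - 364 - 1/9*(-126)/17) + 2247 = (208/3 - 8/3*1/17 - 364 - 1/9*(-126)*1/17) + 2247 = (208/3 - 8/51 - 364 + 14/17) + 2247 = -294 + 2247 = 1953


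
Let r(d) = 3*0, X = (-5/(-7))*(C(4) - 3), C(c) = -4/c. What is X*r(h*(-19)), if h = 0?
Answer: 0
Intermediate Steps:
X = -20/7 (X = (-5/(-7))*(-4/4 - 3) = (-5*(-1/7))*(-4*1/4 - 3) = 5*(-1 - 3)/7 = (5/7)*(-4) = -20/7 ≈ -2.8571)
r(d) = 0
X*r(h*(-19)) = -20/7*0 = 0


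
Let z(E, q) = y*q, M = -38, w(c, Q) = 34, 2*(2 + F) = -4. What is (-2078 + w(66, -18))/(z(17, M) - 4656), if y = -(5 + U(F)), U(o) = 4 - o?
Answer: 1022/2081 ≈ 0.49111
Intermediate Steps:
F = -4 (F = -2 + (1/2)*(-4) = -2 - 2 = -4)
y = -13 (y = -(5 + (4 - 1*(-4))) = -(5 + (4 + 4)) = -(5 + 8) = -1*13 = -13)
z(E, q) = -13*q
(-2078 + w(66, -18))/(z(17, M) - 4656) = (-2078 + 34)/(-13*(-38) - 4656) = -2044/(494 - 4656) = -2044/(-4162) = -2044*(-1/4162) = 1022/2081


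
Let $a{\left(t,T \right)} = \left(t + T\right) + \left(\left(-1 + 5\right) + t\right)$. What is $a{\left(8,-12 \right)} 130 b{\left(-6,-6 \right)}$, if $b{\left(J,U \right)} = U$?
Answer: $-6240$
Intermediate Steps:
$a{\left(t,T \right)} = 4 + T + 2 t$ ($a{\left(t,T \right)} = \left(T + t\right) + \left(4 + t\right) = 4 + T + 2 t$)
$a{\left(8,-12 \right)} 130 b{\left(-6,-6 \right)} = \left(4 - 12 + 2 \cdot 8\right) 130 \left(-6\right) = \left(4 - 12 + 16\right) 130 \left(-6\right) = 8 \cdot 130 \left(-6\right) = 1040 \left(-6\right) = -6240$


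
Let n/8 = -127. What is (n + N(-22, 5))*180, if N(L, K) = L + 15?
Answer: -184140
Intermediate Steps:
N(L, K) = 15 + L
n = -1016 (n = 8*(-127) = -1016)
(n + N(-22, 5))*180 = (-1016 + (15 - 22))*180 = (-1016 - 7)*180 = -1023*180 = -184140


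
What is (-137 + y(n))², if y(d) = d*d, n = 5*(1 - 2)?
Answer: 12544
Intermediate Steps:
n = -5 (n = 5*(-1) = -5)
y(d) = d²
(-137 + y(n))² = (-137 + (-5)²)² = (-137 + 25)² = (-112)² = 12544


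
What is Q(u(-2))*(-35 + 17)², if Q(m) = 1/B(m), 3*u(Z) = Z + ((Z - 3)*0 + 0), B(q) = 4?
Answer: 81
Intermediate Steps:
u(Z) = Z/3 (u(Z) = (Z + ((Z - 3)*0 + 0))/3 = (Z + ((-3 + Z)*0 + 0))/3 = (Z + (0 + 0))/3 = (Z + 0)/3 = Z/3)
Q(m) = ¼ (Q(m) = 1/4 = ¼)
Q(u(-2))*(-35 + 17)² = (-35 + 17)²/4 = (¼)*(-18)² = (¼)*324 = 81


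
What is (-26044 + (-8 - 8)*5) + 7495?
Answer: -18629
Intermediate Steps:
(-26044 + (-8 - 8)*5) + 7495 = (-26044 - 16*5) + 7495 = (-26044 - 80) + 7495 = -26124 + 7495 = -18629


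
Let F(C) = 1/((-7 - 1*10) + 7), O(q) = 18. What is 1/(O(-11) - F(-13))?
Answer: 10/181 ≈ 0.055249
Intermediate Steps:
F(C) = -1/10 (F(C) = 1/((-7 - 10) + 7) = 1/(-17 + 7) = 1/(-10) = -1/10)
1/(O(-11) - F(-13)) = 1/(18 - 1*(-1/10)) = 1/(18 + 1/10) = 1/(181/10) = 10/181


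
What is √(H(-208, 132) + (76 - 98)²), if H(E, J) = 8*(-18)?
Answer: 2*√85 ≈ 18.439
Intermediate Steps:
H(E, J) = -144
√(H(-208, 132) + (76 - 98)²) = √(-144 + (76 - 98)²) = √(-144 + (-22)²) = √(-144 + 484) = √340 = 2*√85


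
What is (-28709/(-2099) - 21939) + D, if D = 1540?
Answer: -42788792/2099 ≈ -20385.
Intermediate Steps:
(-28709/(-2099) - 21939) + D = (-28709/(-2099) - 21939) + 1540 = (-28709*(-1/2099) - 21939) + 1540 = (28709/2099 - 21939) + 1540 = -46021252/2099 + 1540 = -42788792/2099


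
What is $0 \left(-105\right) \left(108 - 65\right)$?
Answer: $0$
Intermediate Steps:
$0 \left(-105\right) \left(108 - 65\right) = 0 \cdot 43 = 0$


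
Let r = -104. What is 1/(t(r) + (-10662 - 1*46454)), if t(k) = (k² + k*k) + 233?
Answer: -1/35251 ≈ -2.8368e-5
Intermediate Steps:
t(k) = 233 + 2*k² (t(k) = (k² + k²) + 233 = 2*k² + 233 = 233 + 2*k²)
1/(t(r) + (-10662 - 1*46454)) = 1/((233 + 2*(-104)²) + (-10662 - 1*46454)) = 1/((233 + 2*10816) + (-10662 - 46454)) = 1/((233 + 21632) - 57116) = 1/(21865 - 57116) = 1/(-35251) = -1/35251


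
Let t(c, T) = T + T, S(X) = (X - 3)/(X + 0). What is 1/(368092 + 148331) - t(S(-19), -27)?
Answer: 27886843/516423 ≈ 54.000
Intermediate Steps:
S(X) = (-3 + X)/X
t(c, T) = 2*T
1/(368092 + 148331) - t(S(-19), -27) = 1/(368092 + 148331) - 2*(-27) = 1/516423 - 1*(-54) = 1/516423 + 54 = 27886843/516423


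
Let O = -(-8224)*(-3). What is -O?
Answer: 24672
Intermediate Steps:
O = -24672 (O = -257*96 = -24672)
-O = -1*(-24672) = 24672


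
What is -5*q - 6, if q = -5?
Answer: 19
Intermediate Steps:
-5*q - 6 = -5*(-5) - 6 = 25 - 6 = 19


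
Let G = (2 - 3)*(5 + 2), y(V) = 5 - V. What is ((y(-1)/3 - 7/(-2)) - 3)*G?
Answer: -35/2 ≈ -17.500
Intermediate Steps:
G = -7 (G = -1*7 = -7)
((y(-1)/3 - 7/(-2)) - 3)*G = (((5 - 1*(-1))/3 - 7/(-2)) - 3)*(-7) = (((5 + 1)*(⅓) - 7*(-½)) - 3)*(-7) = ((6*(⅓) + 7/2) - 3)*(-7) = ((2 + 7/2) - 3)*(-7) = (11/2 - 3)*(-7) = (5/2)*(-7) = -35/2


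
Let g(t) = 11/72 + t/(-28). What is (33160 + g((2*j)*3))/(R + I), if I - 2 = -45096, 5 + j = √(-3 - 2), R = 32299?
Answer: -16713257/6448680 + I*√5/59710 ≈ -2.5917 + 3.7449e-5*I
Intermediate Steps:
j = -5 + I*√5 (j = -5 + √(-3 - 2) = -5 + √(-5) = -5 + I*√5 ≈ -5.0 + 2.2361*I)
g(t) = 11/72 - t/28 (g(t) = 11*(1/72) + t*(-1/28) = 11/72 - t/28)
I = -45094 (I = 2 - 45096 = -45094)
(33160 + g((2*j)*3))/(R + I) = (33160 + (11/72 - 2*(-5 + I*√5)*3/28))/(32299 - 45094) = (33160 + (11/72 - (-10 + 2*I*√5)*3/28))/(-12795) = (33160 + (11/72 - (-30 + 6*I*√5)/28))*(-1/12795) = (33160 + (11/72 + (15/14 - 3*I*√5/14)))*(-1/12795) = (33160 + (617/504 - 3*I*√5/14))*(-1/12795) = (16713257/504 - 3*I*√5/14)*(-1/12795) = -16713257/6448680 + I*√5/59710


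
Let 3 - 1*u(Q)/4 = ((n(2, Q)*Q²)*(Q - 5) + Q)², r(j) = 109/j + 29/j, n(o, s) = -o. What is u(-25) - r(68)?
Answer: -190995084661/34 ≈ -5.6175e+9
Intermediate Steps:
r(j) = 138/j
u(Q) = 12 - 4*(Q - 2*Q²*(-5 + Q))² (u(Q) = 12 - 4*(((-1*2)*Q²)*(Q - 5) + Q)² = 12 - 4*((-2*Q²)*(-5 + Q) + Q)² = 12 - 4*(-2*Q²*(-5 + Q) + Q)² = 12 - 4*(Q - 2*Q²*(-5 + Q))²)
u(-25) - r(68) = (12 - 4*(-25)²*(1 - 2*(-25)² + 10*(-25))²) - 138/68 = (12 - 4*625*(1 - 2*625 - 250)²) - 138/68 = (12 - 4*625*(1 - 1250 - 250)²) - 1*69/34 = (12 - 4*625*(-1499)²) - 69/34 = (12 - 4*625*2247001) - 69/34 = (12 - 5617502500) - 69/34 = -5617502488 - 69/34 = -190995084661/34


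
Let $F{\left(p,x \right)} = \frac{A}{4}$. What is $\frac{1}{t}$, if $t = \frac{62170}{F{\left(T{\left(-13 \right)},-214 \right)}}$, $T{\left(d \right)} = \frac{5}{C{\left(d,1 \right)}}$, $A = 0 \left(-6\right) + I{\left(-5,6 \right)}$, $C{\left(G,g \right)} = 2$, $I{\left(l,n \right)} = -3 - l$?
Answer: $\frac{1}{124340} \approx 8.0425 \cdot 10^{-6}$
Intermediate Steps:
$A = 2$ ($A = 0 \left(-6\right) - -2 = 0 + \left(-3 + 5\right) = 0 + 2 = 2$)
$T{\left(d \right)} = \frac{5}{2}$
$F{\left(p,x \right)} = \frac{1}{2}$ ($F{\left(p,x \right)} = \frac{2}{4} = 2 \cdot \frac{1}{4} = \frac{1}{2}$)
$t = 124340$ ($t = 62170 \frac{1}{\frac{1}{2}} = 62170 \cdot 2 = 124340$)
$\frac{1}{t} = \frac{1}{124340}$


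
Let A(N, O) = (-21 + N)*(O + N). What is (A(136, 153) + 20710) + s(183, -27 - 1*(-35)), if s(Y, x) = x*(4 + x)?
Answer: 54041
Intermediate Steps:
A(N, O) = (-21 + N)*(N + O)
(A(136, 153) + 20710) + s(183, -27 - 1*(-35)) = ((136² - 21*136 - 21*153 + 136*153) + 20710) + (-27 - 1*(-35))*(4 + (-27 - 1*(-35))) = ((18496 - 2856 - 3213 + 20808) + 20710) + (-27 + 35)*(4 + (-27 + 35)) = (33235 + 20710) + 8*(4 + 8) = 53945 + 8*12 = 53945 + 96 = 54041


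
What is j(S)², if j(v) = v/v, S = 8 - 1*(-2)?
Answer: 1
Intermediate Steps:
S = 10 (S = 8 + 2 = 10)
j(v) = 1
j(S)² = 1² = 1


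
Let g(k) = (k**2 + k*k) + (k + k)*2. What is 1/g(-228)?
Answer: 1/103056 ≈ 9.7035e-6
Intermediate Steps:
g(k) = 2*k**2 + 4*k (g(k) = (k**2 + k**2) + (2*k)*2 = 2*k**2 + 4*k)
1/g(-228) = 1/(2*(-228)*(2 - 228)) = 1/(2*(-228)*(-226)) = 1/103056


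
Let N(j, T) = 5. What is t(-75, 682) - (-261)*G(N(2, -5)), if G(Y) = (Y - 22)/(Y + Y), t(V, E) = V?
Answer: -5187/10 ≈ -518.70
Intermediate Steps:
G(Y) = (-22 + Y)/(2*Y) (G(Y) = (-22 + Y)/((2*Y)) = (-22 + Y)*(1/(2*Y)) = (-22 + Y)/(2*Y))
t(-75, 682) - (-261)*G(N(2, -5)) = -75 - (-261)*(½)*(-22 + 5)/5 = -75 - (-261)*(½)*(⅕)*(-17) = -75 - (-261)*(-17)/10 = -75 - 1*4437/10 = -75 - 4437/10 = -5187/10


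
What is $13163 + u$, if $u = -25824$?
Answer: $-12661$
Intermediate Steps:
$13163 + u = 13163 - 25824 = -12661$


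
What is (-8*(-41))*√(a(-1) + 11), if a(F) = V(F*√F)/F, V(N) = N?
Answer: 328*√(11 + I) ≈ 1089.0 + 49.397*I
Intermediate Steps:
a(F) = √F (a(F) = (F*√F)/F = F^(3/2)/F = √F)
(-8*(-41))*√(a(-1) + 11) = (-8*(-41))*√(√(-1) + 11) = 328*√(I + 11) = 328*√(11 + I)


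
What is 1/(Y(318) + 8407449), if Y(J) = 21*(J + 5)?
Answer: 1/8414232 ≈ 1.1885e-7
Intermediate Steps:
Y(J) = 105 + 21*J (Y(J) = 21*(5 + J) = 105 + 21*J)
1/(Y(318) + 8407449) = 1/((105 + 21*318) + 8407449) = 1/((105 + 6678) + 8407449) = 1/(6783 + 8407449) = 1/8414232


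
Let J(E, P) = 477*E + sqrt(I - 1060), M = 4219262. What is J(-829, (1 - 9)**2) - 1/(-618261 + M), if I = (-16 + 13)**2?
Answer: -1423954628434/3601001 + I*sqrt(1051) ≈ -3.9543e+5 + 32.419*I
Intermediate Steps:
I = 9 (I = (-3)**2 = 9)
J(E, P) = 477*E + I*sqrt(1051) (J(E, P) = 477*E + sqrt(9 - 1060) = 477*E + sqrt(-1051) = 477*E + I*sqrt(1051))
J(-829, (1 - 9)**2) - 1/(-618261 + M) = (477*(-829) + I*sqrt(1051)) - 1/(-618261 + 4219262) = (-395433 + I*sqrt(1051)) - 1/3601001 = -1423954628434/3601001 + I*sqrt(1051)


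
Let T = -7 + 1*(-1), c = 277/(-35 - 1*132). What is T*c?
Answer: 2216/167 ≈ 13.269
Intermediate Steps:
c = -277/167 (c = 277/(-35 - 132) = 277/(-167) = 277*(-1/167) = -277/167 ≈ -1.6587)
T = -8 (T = -7 - 1 = -8)
T*c = -8*(-277/167) = 2216/167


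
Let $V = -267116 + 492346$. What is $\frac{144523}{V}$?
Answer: $\frac{144523}{225230} \approx 0.64167$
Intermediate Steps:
$V = 225230$
$\frac{144523}{V} = \frac{144523}{225230}$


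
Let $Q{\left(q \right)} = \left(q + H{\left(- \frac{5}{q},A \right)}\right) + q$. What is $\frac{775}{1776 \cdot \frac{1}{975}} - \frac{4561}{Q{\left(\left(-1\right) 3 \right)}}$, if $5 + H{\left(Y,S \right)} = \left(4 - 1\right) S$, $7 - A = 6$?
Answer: $\frac{589389}{592} \approx 995.59$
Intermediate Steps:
$A = 1$ ($A = 7 - 6 = 1$)
$H{\left(Y,S \right)} = -5 + 3 S$ ($H{\left(Y,S \right)} = -5 + \left(4 - 1\right) S = -5 + 3 S$)
$Q{\left(q \right)} = -2 + 2 q$ ($Q{\left(q \right)} = \left(q + \left(-5 + 3 \cdot 1\right)\right) + q = \left(q + \left(-5 + 3\right)\right) + q = \left(q - 2\right) + q = \left(-2 + q\right) + q = -2 + 2 q$)
$\frac{775}{1776 \cdot \frac{1}{975}} - \frac{4561}{Q{\left(\left(-1\right) 3 \right)}} = \frac{775}{1776 \cdot \frac{1}{975}} - \frac{4561}{-2 + 2 \left(\left(-1\right) 3\right)} = \frac{775}{1776 \cdot \frac{1}{975}} - \frac{4561}{-2 + 2 \left(-3\right)} = \frac{775}{\frac{592}{325}} - \frac{4561}{-2 - 6} = 775 \cdot \frac{325}{592} - \frac{4561}{-8} = \frac{251875}{592} - - \frac{4561}{8} = \frac{251875}{592} + \frac{4561}{8} = \frac{589389}{592}$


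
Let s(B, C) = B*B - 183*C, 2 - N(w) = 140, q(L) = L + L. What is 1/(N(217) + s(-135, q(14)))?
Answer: 1/12963 ≈ 7.7143e-5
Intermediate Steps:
q(L) = 2*L
N(w) = -138 (N(w) = 2 - 1*140 = 2 - 140 = -138)
s(B, C) = B**2 - 183*C
1/(N(217) + s(-135, q(14))) = 1/(-138 + ((-135)**2 - 366*14)) = 1/(-138 + (18225 - 183*28)) = 1/(-138 + (18225 - 5124)) = 1/(-138 + 13101) = 1/12963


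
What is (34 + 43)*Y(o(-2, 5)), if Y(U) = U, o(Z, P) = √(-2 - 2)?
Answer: 154*I ≈ 154.0*I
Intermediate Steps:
o(Z, P) = 2*I (o(Z, P) = √(-4) = 2*I)
(34 + 43)*Y(o(-2, 5)) = (34 + 43)*(2*I) = 77*(2*I) = 154*I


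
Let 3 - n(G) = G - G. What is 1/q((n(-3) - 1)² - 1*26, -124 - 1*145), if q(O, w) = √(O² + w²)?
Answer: √72845/72845 ≈ 0.0037051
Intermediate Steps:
n(G) = 3 (n(G) = 3 - (G - G) = 3 - 1*0 = 3 + 0 = 3)
1/q((n(-3) - 1)² - 1*26, -124 - 1*145) = 1/(√(((3 - 1)² - 1*26)² + (-124 - 1*145)²)) = 1/(√((2² - 26)² + (-124 - 145)²)) = 1/(√((4 - 26)² + (-269)²)) = 1/(√((-22)² + 72361)) = 1/(√(484 + 72361)) = 1/(√72845) = √72845/72845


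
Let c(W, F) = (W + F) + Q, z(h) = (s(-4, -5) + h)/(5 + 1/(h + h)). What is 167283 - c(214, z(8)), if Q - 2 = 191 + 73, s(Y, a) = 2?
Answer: 13510883/81 ≈ 1.6680e+5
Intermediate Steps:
z(h) = (2 + h)/(5 + 1/(2*h)) (z(h) = (2 + h)/(5 + 1/(h + h)) = (2 + h)/(5 + 1/(2*h)))
Q = 266 (Q = 2 + (191 + 73) = 2 + 264 = 266)
c(W, F) = 266 + F + W (c(W, F) = (W + F) + 266 = (F + W) + 266 = 266 + F + W)
167283 - c(214, z(8)) = 167283 - (266 + 2*8*(2 + 8)/(1 + 10*8) + 214) = 167283 - (266 + 2*8*10/(1 + 80) + 214) = 167283 - (266 + 2*8*10/81 + 214) = 167283 - (266 + 2*8*(1/81)*10 + 214) = 167283 - (266 + 160/81 + 214) = 167283 - 1*39040/81 = 167283 - 39040/81 = 13510883/81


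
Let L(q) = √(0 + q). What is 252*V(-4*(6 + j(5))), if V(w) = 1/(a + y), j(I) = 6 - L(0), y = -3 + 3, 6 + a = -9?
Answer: -84/5 ≈ -16.800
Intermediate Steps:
a = -15 (a = -6 - 9 = -15)
y = 0
L(q) = √q
j(I) = 6 (j(I) = 6 - √0 = 6 - 1*0 = 6 + 0 = 6)
V(w) = -1/15 (V(w) = 1/(-15 + 0) = 1/(-15) = -1/15)
252*V(-4*(6 + j(5))) = 252*(-1/15) = -84/5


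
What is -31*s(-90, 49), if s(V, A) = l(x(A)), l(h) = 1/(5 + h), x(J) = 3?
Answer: -31/8 ≈ -3.8750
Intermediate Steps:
s(V, A) = ⅛ (s(V, A) = 1/(5 + 3) = 1/8 = ⅛)
-31*s(-90, 49) = -31*⅛ = -31/8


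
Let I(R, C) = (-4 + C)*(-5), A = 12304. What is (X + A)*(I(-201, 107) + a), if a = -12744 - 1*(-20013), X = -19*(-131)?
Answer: 99911922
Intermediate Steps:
X = 2489
I(R, C) = 20 - 5*C
a = 7269 (a = -12744 + 20013 = 7269)
(X + A)*(I(-201, 107) + a) = (2489 + 12304)*((20 - 5*107) + 7269) = 14793*((20 - 535) + 7269) = 14793*(-515 + 7269) = 14793*6754 = 99911922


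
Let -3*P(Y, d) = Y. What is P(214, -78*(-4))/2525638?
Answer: -107/3788457 ≈ -2.8244e-5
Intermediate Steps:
P(Y, d) = -Y/3
P(214, -78*(-4))/2525638 = -⅓*214/2525638 = -214/3*1/2525638 = -107/3788457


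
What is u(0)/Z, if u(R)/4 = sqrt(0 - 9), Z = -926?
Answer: -6*I/463 ≈ -0.012959*I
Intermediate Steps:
u(R) = 12*I (u(R) = 4*sqrt(0 - 9) = 4*sqrt(-9) = 4*(3*I) = 12*I)
u(0)/Z = (12*I)/(-926) = (12*I)*(-1/926) = -6*I/463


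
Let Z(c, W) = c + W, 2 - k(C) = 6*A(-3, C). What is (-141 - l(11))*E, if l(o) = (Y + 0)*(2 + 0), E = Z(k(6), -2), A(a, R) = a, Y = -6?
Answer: -2322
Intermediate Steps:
k(C) = 20 (k(C) = 2 - 6*(-3) = 2 - 1*(-18) = 2 + 18 = 20)
Z(c, W) = W + c
E = 18 (E = -2 + 20 = 18)
l(o) = -12 (l(o) = (-6 + 0)*(2 + 0) = -6*2 = -12)
(-141 - l(11))*E = (-141 - 1*(-12))*18 = (-141 + 12)*18 = -129*18 = -2322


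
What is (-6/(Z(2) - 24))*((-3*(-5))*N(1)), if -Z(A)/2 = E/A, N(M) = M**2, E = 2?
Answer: 45/13 ≈ 3.4615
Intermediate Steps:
Z(A) = -4/A
(-6/(Z(2) - 24))*((-3*(-5))*N(1)) = (-6/(-4/2 - 24))*(-3*(-5)*1**2) = (-6/(-4*1/2 - 24))*(15*1) = -6/(-2 - 24)*15 = -6/(-26)*15 = -6*(-1/26)*15 = (3/13)*15 = 45/13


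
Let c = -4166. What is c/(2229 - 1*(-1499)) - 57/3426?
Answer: -1207101/1064344 ≈ -1.1341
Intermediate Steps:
c/(2229 - 1*(-1499)) - 57/3426 = -4166/(2229 - 1*(-1499)) - 57/3426 = -4166/(2229 + 1499) - 57*1/3426 = -4166/3728 - 19/1142 = -4166*1/3728 - 19/1142 = -2083/1864 - 19/1142 = -1207101/1064344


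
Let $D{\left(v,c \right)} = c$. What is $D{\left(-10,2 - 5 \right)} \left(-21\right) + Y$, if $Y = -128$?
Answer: $-65$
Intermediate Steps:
$D{\left(-10,2 - 5 \right)} \left(-21\right) + Y = \left(2 - 5\right) \left(-21\right) - 128 = \left(-3\right) \left(-21\right) - 128 = 63 - 128 = -65$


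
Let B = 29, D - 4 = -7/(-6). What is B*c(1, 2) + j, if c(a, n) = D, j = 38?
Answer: 1127/6 ≈ 187.83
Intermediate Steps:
D = 31/6 (D = 4 - 7/(-6) = 4 - 7*(-1/6) = 4 + 7/6 = 31/6 ≈ 5.1667)
c(a, n) = 31/6
B*c(1, 2) + j = 29*(31/6) + 38 = 899/6 + 38 = 1127/6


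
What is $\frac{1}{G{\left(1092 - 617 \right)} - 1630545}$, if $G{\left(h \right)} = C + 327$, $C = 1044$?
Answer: $- \frac{1}{1629174} \approx -6.1381 \cdot 10^{-7}$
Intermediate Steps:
$G{\left(h \right)} = 1371$ ($G{\left(h \right)} = 1044 + 327 = 1371$)
$\frac{1}{G{\left(1092 - 617 \right)} - 1630545} = \frac{1}{1371 - 1630545} = \frac{1}{-1629174} = - \frac{1}{1629174}$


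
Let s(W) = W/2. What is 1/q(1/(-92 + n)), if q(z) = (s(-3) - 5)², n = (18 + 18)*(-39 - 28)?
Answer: 4/169 ≈ 0.023669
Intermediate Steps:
s(W) = W/2
n = -2412 (n = 36*(-67) = -2412)
q(z) = 169/4 (q(z) = ((½)*(-3) - 5)² = (-3/2 - 5)² = (-13/2)² = 169/4)
1/q(1/(-92 + n)) = 1/(169/4) = 4/169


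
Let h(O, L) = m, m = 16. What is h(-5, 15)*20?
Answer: 320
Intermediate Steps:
h(O, L) = 16
h(-5, 15)*20 = 16*20 = 320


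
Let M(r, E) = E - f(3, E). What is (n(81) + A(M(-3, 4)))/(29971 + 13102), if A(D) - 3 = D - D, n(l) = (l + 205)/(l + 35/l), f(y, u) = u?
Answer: 21477/142054754 ≈ 0.00015119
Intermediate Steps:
n(l) = (205 + l)/(l + 35/l)
M(r, E) = 0 (M(r, E) = E - E = 0)
A(D) = 3 (A(D) = 3 + (D - D) = 3 + 0 = 3)
(n(81) + A(M(-3, 4)))/(29971 + 13102) = (81*(205 + 81)/(35 + 81**2) + 3)/(29971 + 13102) = (81*286/(35 + 6561) + 3)/43073 = (81*286/6596 + 3)*(1/43073) = (81*(1/6596)*286 + 3)*(1/43073) = (11583/3298 + 3)*(1/43073) = (21477/3298)*(1/43073) = 21477/142054754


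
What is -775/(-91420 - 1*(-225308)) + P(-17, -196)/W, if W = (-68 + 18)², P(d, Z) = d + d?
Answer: -1622423/83680000 ≈ -0.019388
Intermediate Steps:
P(d, Z) = 2*d
W = 2500 (W = (-50)² = 2500)
-775/(-91420 - 1*(-225308)) + P(-17, -196)/W = -775/(-91420 - 1*(-225308)) + (2*(-17))/2500 = -775/(-91420 + 225308) - 34*1/2500 = -775/133888 - 17/1250 = -1622423/83680000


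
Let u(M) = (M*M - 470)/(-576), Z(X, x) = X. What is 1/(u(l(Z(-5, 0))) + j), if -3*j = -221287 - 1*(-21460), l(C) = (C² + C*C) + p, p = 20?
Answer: 288/19181177 ≈ 1.5015e-5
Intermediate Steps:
l(C) = 20 + 2*C² (l(C) = (C² + C*C) + 20 = (C² + C²) + 20 = 2*C² + 20 = 20 + 2*C²)
j = 66609 (j = -(-221287 - 1*(-21460))/3 = -(-221287 + 21460)/3 = -⅓*(-199827) = 66609)
u(M) = 235/288 - M²/576 (u(M) = (M² - 470)*(-1/576) = (-470 + M²)*(-1/576) = 235/288 - M²/576)
1/(u(l(Z(-5, 0))) + j) = 1/((235/288 - (20 + 2*(-5)²)²/576) + 66609) = 1/((235/288 - (20 + 2*25)²/576) + 66609) = 1/((235/288 - (20 + 50)²/576) + 66609) = 1/((235/288 - 1/576*70²) + 66609) = 1/((235/288 - 1/576*4900) + 66609) = 1/((235/288 - 1225/144) + 66609) = 1/(-2215/288 + 66609) = 1/(19181177/288) = 288/19181177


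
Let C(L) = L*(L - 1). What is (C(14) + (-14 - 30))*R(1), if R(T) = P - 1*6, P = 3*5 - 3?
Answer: 828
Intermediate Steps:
C(L) = L*(-1 + L)
P = 12 (P = 15 - 3 = 12)
R(T) = 6 (R(T) = 12 - 1*6 = 12 - 6 = 6)
(C(14) + (-14 - 30))*R(1) = (14*(-1 + 14) + (-14 - 30))*6 = (14*13 - 44)*6 = (182 - 44)*6 = 138*6 = 828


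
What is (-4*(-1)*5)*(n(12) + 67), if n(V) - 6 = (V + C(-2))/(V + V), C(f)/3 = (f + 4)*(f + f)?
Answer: 1450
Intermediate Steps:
C(f) = 6*f*(4 + f) (C(f) = 3*((f + 4)*(f + f)) = 3*((4 + f)*(2*f)) = 3*(2*f*(4 + f)) = 6*f*(4 + f))
n(V) = 6 + (-24 + V)/(2*V) (n(V) = 6 + (V + 6*(-2)*(4 - 2))/(V + V) = 6 + (V + 6*(-2)*2)/((2*V)) = 6 + (V - 24)*(1/(2*V)) = 6 + (-24 + V)*(1/(2*V)) = 6 + (-24 + V)/(2*V))
(-4*(-1)*5)*(n(12) + 67) = (-4*(-1)*5)*((13/2 - 12/12) + 67) = (4*5)*((13/2 - 12*1/12) + 67) = 20*((13/2 - 1) + 67) = 20*(11/2 + 67) = 20*(145/2) = 1450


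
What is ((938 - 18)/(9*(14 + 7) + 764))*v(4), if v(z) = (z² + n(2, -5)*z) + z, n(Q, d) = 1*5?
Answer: 36800/953 ≈ 38.615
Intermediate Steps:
n(Q, d) = 5
v(z) = z² + 6*z (v(z) = (z² + 5*z) + z = z² + 6*z)
((938 - 18)/(9*(14 + 7) + 764))*v(4) = ((938 - 18)/(9*(14 + 7) + 764))*(4*(6 + 4)) = (920/(9*21 + 764))*(4*10) = (920/(189 + 764))*40 = (920/953)*40 = 36800/953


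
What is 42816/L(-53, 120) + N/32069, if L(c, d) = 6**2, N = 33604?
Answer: 114523004/96207 ≈ 1190.4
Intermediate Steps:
L(c, d) = 36
42816/L(-53, 120) + N/32069 = 42816/36 + 33604/32069 = 42816*(1/36) + 33604*(1/32069) = 3568/3 + 33604/32069 = 114523004/96207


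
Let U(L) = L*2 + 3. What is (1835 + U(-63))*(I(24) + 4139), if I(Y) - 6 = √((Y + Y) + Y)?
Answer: 7096240 + 10272*√2 ≈ 7.1108e+6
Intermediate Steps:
U(L) = 3 + 2*L (U(L) = 2*L + 3 = 3 + 2*L)
I(Y) = 6 + √3*√Y (I(Y) = 6 + √((Y + Y) + Y) = 6 + √(2*Y + Y) = 6 + √(3*Y) = 6 + √3*√Y)
(1835 + U(-63))*(I(24) + 4139) = (1835 + (3 + 2*(-63)))*((6 + √3*√24) + 4139) = (1835 + (3 - 126))*((6 + √3*(2*√6)) + 4139) = (1835 - 123)*((6 + 6*√2) + 4139) = 1712*(4145 + 6*√2) = 7096240 + 10272*√2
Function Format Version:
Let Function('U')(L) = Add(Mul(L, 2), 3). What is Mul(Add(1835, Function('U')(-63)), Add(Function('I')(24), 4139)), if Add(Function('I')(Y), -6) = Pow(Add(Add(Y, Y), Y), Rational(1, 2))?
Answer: Add(7096240, Mul(10272, Pow(2, Rational(1, 2)))) ≈ 7.1108e+6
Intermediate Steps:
Function('U')(L) = Add(3, Mul(2, L)) (Function('U')(L) = Add(Mul(2, L), 3) = Add(3, Mul(2, L)))
Function('I')(Y) = Add(6, Mul(Pow(3, Rational(1, 2)), Pow(Y, Rational(1, 2)))) (Function('I')(Y) = Add(6, Pow(Add(Add(Y, Y), Y), Rational(1, 2))) = Add(6, Pow(Add(Mul(2, Y), Y), Rational(1, 2))) = Add(6, Pow(Mul(3, Y), Rational(1, 2))) = Add(6, Mul(Pow(3, Rational(1, 2)), Pow(Y, Rational(1, 2)))))
Mul(Add(1835, Function('U')(-63)), Add(Function('I')(24), 4139)) = Mul(Add(1835, Add(3, Mul(2, -63))), Add(Add(6, Mul(Pow(3, Rational(1, 2)), Pow(24, Rational(1, 2)))), 4139)) = Mul(Add(1835, Add(3, -126)), Add(Add(6, Mul(Pow(3, Rational(1, 2)), Mul(2, Pow(6, Rational(1, 2))))), 4139)) = Mul(Add(1835, -123), Add(Add(6, Mul(6, Pow(2, Rational(1, 2)))), 4139)) = Mul(1712, Add(4145, Mul(6, Pow(2, Rational(1, 2))))) = Add(7096240, Mul(10272, Pow(2, Rational(1, 2))))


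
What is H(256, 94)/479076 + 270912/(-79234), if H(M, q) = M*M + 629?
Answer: -20757486617/6326517964 ≈ -3.2810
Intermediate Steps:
H(M, q) = 629 + M² (H(M, q) = M² + 629 = 629 + M²)
H(256, 94)/479076 + 270912/(-79234) = (629 + 256²)/479076 + 270912/(-79234) = (629 + 65536)*(1/479076) + 270912*(-1/79234) = 66165*(1/479076) - 135456/39617 = 22055/159692 - 135456/39617 = -20757486617/6326517964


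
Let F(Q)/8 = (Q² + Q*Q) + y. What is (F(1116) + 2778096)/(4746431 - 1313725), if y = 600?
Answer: 11355096/1716353 ≈ 6.6158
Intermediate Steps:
F(Q) = 4800 + 16*Q² (F(Q) = 8*((Q² + Q*Q) + 600) = 8*((Q² + Q²) + 600) = 8*(2*Q² + 600) = 8*(600 + 2*Q²) = 4800 + 16*Q²)
(F(1116) + 2778096)/(4746431 - 1313725) = ((4800 + 16*1116²) + 2778096)/(4746431 - 1313725) = ((4800 + 16*1245456) + 2778096)/3432706 = ((4800 + 19927296) + 2778096)*(1/3432706) = (19932096 + 2778096)*(1/3432706) = 22710192*(1/3432706) = 11355096/1716353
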